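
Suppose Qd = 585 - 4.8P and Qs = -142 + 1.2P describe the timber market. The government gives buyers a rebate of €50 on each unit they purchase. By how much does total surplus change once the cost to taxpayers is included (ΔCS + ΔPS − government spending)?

Net change in total surplus = -€1200

Pre-subsidy: 585 - 4.8P = -142 + 1.2P gives P* = 727/6, Q* = 3.4.
With the rebate, buyers effectively pay Pb = Ps − 50, where Ps is the price sellers receive.
Demand in terms of Ps becomes Qd = 585 − 4.8(Ps − 50) = 825 - 4.8Ps. Setting this equal to supply: 825 - 4.8Ps = -142 + 1.2Ps, so Ps = 967/6.
Buyers pay Pb = 967/6 − 50 = 667/6; Q' = -142 + 1.2·(967/6) = 51.4.
ΔCS = ½(3.4 + 51.4)(727/6 − 667/6) = 274; ΔPS = ½(3.4 + 51.4)(967/6 − 727/6) = 1096.
Government spending = 50 × 51.4 = 2570.
Net change = 274 + 1096 − 2570 = -1200. The loss equals the DWL triangle ½·50·48.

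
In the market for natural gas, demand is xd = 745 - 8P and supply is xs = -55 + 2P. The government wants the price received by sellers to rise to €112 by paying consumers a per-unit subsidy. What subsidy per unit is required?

At a seller price of 112, quantity supplied is -55 + 2·112 = 169.
Buyers absorb 169 only when they pay Pb with 745 − 8·Pb = 169, i.e. Pb = 72.
s = Ps − Pb = 112 − 72 = 40.

Required subsidy s = €40 per unit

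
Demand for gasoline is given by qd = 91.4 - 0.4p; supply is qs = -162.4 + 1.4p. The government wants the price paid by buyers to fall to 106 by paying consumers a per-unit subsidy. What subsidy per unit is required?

Required subsidy s = 45 per unit

At a buyer price of 106, quantity demanded is 91.4 − 0.4·106 = 49.
Sellers supply 49 only when they receive ps with -162.4 + 1.4·ps = 49, i.e. ps = 151.
s = ps − pb = 151 − 106 = 45.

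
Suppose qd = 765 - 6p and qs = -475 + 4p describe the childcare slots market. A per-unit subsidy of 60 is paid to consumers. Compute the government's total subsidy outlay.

Pre-subsidy: 765 - 6p = -475 + 4p gives p* = 124, q* = 21.
With the rebate, buyers effectively pay pb = ps − 60, where ps is the price sellers receive.
Demand in terms of ps becomes qd = 765 − 6(ps − 60) = 1125 - 6ps. Setting this equal to supply: 1125 - 6ps = -475 + 4ps, so ps = 160.
Buyers pay pb = 160 − 60 = 100; q' = -475 + 4·160 = 165.
Government outlay = subsidy × quantity = 60 × 165 = 9900.

Government cost = 9900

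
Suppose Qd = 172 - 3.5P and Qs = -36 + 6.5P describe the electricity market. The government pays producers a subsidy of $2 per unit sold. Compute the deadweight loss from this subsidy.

Pre-subsidy: 172 - 3.5P = -36 + 6.5P gives P* = 20.8, Q* = 99.2.
With the subsidy, sellers receive Ps = Pb + 2 for each unit, where Pb is the price buyers pay.
Supply in terms of Pb becomes Qs = -36 + 6.5(Pb + 2) = -23 + 6.5Pb. Setting this equal to demand: 172 - 3.5Pb = -23 + 6.5Pb, so Pb = 19.5.
Sellers receive Ps = 19.5 + 2 = 21.5; Q' = 172 − 3.5·19.5 = 103.75.
The subsidy expands output by 103.75 − 99.2 = 4.55 past the efficient level; on those units the gap between marginal cost and willingness to pay runs from 0 up to 2.
DWL = ½ × 2 × 4.55 = 4.55.

Deadweight loss = $4.55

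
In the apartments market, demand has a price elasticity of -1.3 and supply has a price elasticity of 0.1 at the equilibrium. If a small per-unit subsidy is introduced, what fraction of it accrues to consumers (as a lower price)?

For a small subsidy around the equilibrium, the benefit split depends on the relative slopes, which at a point are proportional to the elasticities.
Buyer share = εs/(εs + |εd|) = 0.1/(0.1 + 1.3) = 1/14; seller share = |εd|/(εs + |εd|) = 13/14.

Consumer share = 1/14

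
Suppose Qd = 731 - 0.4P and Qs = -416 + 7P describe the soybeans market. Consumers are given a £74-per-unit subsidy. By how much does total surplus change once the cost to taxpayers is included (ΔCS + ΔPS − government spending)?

Pre-subsidy: 731 - 0.4P = -416 + 7P gives P* = 155, Q* = 669.
With the rebate, buyers effectively pay Pb = Ps − 74, where Ps is the price sellers receive.
Demand in terms of Ps becomes Qd = 731 − 0.4(Ps − 74) = 760.6 - 0.4Ps. Setting this equal to supply: 760.6 - 0.4Ps = -416 + 7Ps, so Ps = 159.
Buyers pay Pb = 159 − 74 = 85; Q' = -416 + 7·159 = 697.
ΔCS = ½(669 + 697)(155 − 85) = 47810; ΔPS = ½(669 + 697)(159 − 155) = 2732.
Government spending = 74 × 697 = 51578.
Net change = 47810 + 2732 − 51578 = -1036. The loss equals the DWL triangle ½·74·28.

Net change in total surplus = -£1036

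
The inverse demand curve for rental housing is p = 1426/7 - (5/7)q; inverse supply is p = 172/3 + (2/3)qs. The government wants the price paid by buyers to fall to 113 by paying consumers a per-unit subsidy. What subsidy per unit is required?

At a buyer price of 113, quantity demanded is 285.2 − 1.4·113 = 127.
Sellers supply 127 only when they receive ps = 172/3 + (2/3)·127 = 142.
s = ps − pb = 142 − 113 = 29.

Required subsidy s = 29 per unit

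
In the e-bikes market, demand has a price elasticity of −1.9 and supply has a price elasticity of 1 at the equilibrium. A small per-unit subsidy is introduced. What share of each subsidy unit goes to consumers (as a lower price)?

Consumer share = 10/29

For a small subsidy around the equilibrium, the benefit split depends on the relative slopes, which at a point are proportional to the elasticities.
Buyer share = εs/(εs + |εd|) = 1/(1 + 1.9) = 10/29; seller share = |εd|/(εs + |εd|) = 19/29.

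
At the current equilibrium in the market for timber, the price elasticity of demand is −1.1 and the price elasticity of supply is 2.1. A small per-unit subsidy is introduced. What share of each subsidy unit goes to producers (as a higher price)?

Producer share = 0.34375

For a small subsidy around the equilibrium, the benefit split depends on the relative slopes, which at a point are proportional to the elasticities.
Buyer share = εs/(εs + |εd|) = 2.1/(2.1 + 1.1) = 0.65625; seller share = |εd|/(εs + |εd|) = 0.34375.
So producers capture 0.34375 of the subsidy.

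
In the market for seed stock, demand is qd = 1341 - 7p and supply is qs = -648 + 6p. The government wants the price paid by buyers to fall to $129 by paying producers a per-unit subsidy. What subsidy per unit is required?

Required subsidy s = $52 per unit

At a buyer price of 129, quantity demanded is 1341 − 7·129 = 438.
Sellers supply 438 only when they receive ps with -648 + 6·ps = 438, i.e. ps = 181.
s = ps − pb = 181 − 129 = 52.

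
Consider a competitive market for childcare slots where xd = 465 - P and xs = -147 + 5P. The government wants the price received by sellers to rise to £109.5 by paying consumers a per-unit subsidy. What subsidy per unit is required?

Required subsidy s = £45 per unit

At a seller price of 109.5, quantity supplied is -147 + 5·109.5 = 400.5.
Buyers absorb 400.5 only when they pay Pb with 465 − 1·Pb = 400.5, i.e. Pb = 64.5.
s = Ps − Pb = 109.5 − 64.5 = 45.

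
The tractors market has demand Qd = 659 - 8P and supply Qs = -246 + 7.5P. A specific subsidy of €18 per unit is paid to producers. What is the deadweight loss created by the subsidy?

Pre-subsidy: 659 - 8P = -246 + 7.5P gives P* = 1810/31, Q* = 5949/31.
With the subsidy, sellers receive Ps = Pb + 18 for each unit, where Pb is the price buyers pay.
Supply in terms of Pb becomes Qs = -246 + 7.5(Pb + 18) = -111 + 7.5Pb. Setting this equal to demand: 659 - 8Pb = -111 + 7.5Pb, so Pb = 1540/31.
Sellers receive Ps = 1540/31 + 18 = 2098/31; Q' = 659 − 8·(1540/31) = 8109/31.
The subsidy expands output by 8109/31 − 5949/31 = 2160/31 past the efficient level; on those units the gap between marginal cost and willingness to pay runs from 0 up to 18.
DWL = ½ × 18 × 2160/31 = 19440/31.

Deadweight loss = 19440/31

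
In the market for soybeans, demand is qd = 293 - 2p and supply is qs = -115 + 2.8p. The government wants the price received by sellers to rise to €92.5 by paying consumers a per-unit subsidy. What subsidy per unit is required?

At a seller price of 92.5, quantity supplied is -115 + 2.8·92.5 = 144.
Buyers absorb 144 only when they pay pb with 293 − 2·pb = 144, i.e. pb = 74.5.
s = ps − pb = 92.5 − 74.5 = 18.

Required subsidy s = €18 per unit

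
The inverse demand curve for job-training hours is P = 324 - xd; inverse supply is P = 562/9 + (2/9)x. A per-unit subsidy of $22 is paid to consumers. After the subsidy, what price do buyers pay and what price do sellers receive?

Pre-subsidy: 324 - x = 562/9 + (2/9)x gives x* = 214 and P* = 110.
With the rebate, buyers effectively pay Pb = Ps − 22, where Ps is the price sellers receive.
On the curves, Pb = 324 - x and Ps = 562/9 + (2/9)x; the wedge Ps − Pb = 22 gives 562/9 + (2/9)x − (324 - x) = 22, so x' = 232.
Then Pb = 324 − 1·232 = 92 and Ps = 562/9 + (2/9)·232 = 114.

Buyers pay $92; sellers receive $114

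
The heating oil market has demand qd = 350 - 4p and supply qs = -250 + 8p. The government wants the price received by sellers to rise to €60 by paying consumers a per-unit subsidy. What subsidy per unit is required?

At a seller price of 60, quantity supplied is -250 + 8·60 = 230.
Buyers absorb 230 only when they pay pb with 350 − 4·pb = 230, i.e. pb = 30.
s = ps − pb = 60 − 30 = 30.

Required subsidy s = €30 per unit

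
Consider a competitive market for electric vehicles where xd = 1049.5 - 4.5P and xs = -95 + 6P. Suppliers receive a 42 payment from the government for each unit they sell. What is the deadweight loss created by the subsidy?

Deadweight loss = 2268

Pre-subsidy: 1049.5 - 4.5P = -95 + 6P gives P* = 109, x* = 559.
With the subsidy, sellers receive Ps = Pb + 42 for each unit, where Pb is the price buyers pay.
Supply in terms of Pb becomes xs = -95 + 6(Pb + 42) = 157 + 6Pb. Setting this equal to demand: 1049.5 - 4.5Pb = 157 + 6Pb, so Pb = 85.
Sellers receive Ps = 85 + 42 = 127; x' = 1049.5 − 4.5·85 = 667.
The subsidy expands output by 667 − 559 = 108 past the efficient level; on those units the gap between marginal cost and willingness to pay runs from 0 up to 42.
DWL = ½ × 42 × 108 = 2268.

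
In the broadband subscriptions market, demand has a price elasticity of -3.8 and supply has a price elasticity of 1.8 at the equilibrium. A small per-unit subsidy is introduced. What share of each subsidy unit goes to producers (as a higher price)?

Producer share = 19/28

For a small subsidy around the equilibrium, the benefit split depends on the relative slopes, which at a point are proportional to the elasticities.
Buyer share = εs/(εs + |εd|) = 1.8/(1.8 + 3.8) = 9/28; seller share = |εd|/(εs + |εd|) = 19/28.
So producers capture 19/28 of the subsidy.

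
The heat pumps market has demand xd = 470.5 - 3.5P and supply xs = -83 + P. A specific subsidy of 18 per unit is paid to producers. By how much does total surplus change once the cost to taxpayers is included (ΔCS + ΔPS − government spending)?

Pre-subsidy: 470.5 - 3.5P = -83 + P gives P* = 123, x* = 40.
With the subsidy, sellers receive Ps = Pb + 18 for each unit, where Pb is the price buyers pay.
Supply in terms of Pb becomes xs = -83 + 1(Pb + 18) = -65 + Pb. Setting this equal to demand: 470.5 - 3.5Pb = -65 + Pb, so Pb = 119.
Sellers receive Ps = 119 + 18 = 137; x' = 470.5 − 3.5·119 = 54.
ΔCS = ½(40 + 54)(123 − 119) = 188; ΔPS = ½(40 + 54)(137 − 123) = 658.
Government spending = 18 × 54 = 972.
Net change = 188 + 658 − 972 = -126. The loss equals the DWL triangle ½·18·14.

Net change in total surplus = -126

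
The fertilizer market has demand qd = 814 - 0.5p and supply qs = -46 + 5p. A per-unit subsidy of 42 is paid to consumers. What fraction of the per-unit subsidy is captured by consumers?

Consumer share = 10/11

Pre-subsidy: 814 - 0.5p = -46 + 5p gives p* = 1720/11, q* = 8094/11.
With the rebate, buyers effectively pay pb = ps − 42, where ps is the price sellers receive.
Demand in terms of ps becomes qd = 814 − 0.5(ps − 42) = 835 - 0.5ps. Setting this equal to supply: 835 - 0.5ps = -46 + 5ps, so ps = 1762/11.
Buyers pay pb = 1762/11 − 42 = 1300/11; q' = -46 + 5·(1762/11) = 8304/11.
Buyers' price falls by p* − pb = 1720/11 − 1300/11 = 420/11; sellers' price rises by ps − p* = 1762/11 − 1720/11 = 42/11.
So consumers capture (420/11)/42 = 10/11 of each unit of subsidy.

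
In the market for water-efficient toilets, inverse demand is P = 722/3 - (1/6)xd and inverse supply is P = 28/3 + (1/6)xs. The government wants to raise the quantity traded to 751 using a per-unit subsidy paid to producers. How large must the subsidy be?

At x = 751, from the demand curve buyers pay Pb = 722/3 − (1/6)·751 = 115.5; from the supply curve sellers need Ps = 28/3 + (1/6)·751 = 134.5.
The subsidy must fill the gap: s = Ps − Pb = 134.5 − 115.5 = 19.

Required subsidy s = 19 per unit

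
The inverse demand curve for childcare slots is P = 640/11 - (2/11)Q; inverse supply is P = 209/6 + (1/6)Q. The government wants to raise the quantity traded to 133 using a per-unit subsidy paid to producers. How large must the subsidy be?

Required subsidy s = 23 per unit

At Q = 133, from the demand curve buyers pay Pb = 640/11 − (2/11)·133 = 34; from the supply curve sellers need Ps = 209/6 + (1/6)·133 = 57.
The subsidy must fill the gap: s = Ps − Pb = 57 − 34 = 23.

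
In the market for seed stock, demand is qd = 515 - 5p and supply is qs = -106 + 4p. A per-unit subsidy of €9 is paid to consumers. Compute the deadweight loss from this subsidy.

Deadweight loss = €90

Pre-subsidy: 515 - 5p = -106 + 4p gives p* = 69, q* = 170.
With the rebate, buyers effectively pay pb = ps − 9, where ps is the price sellers receive.
Demand in terms of ps becomes qd = 515 − 5(ps − 9) = 560 - 5ps. Setting this equal to supply: 560 - 5ps = -106 + 4ps, so ps = 74.
Buyers pay pb = 74 − 9 = 65; q' = -106 + 4·74 = 190.
The subsidy expands output by 190 − 170 = 20 past the efficient level; on those units the gap between marginal cost and willingness to pay runs from 0 up to 9.
DWL = ½ × 9 × 20 = 90.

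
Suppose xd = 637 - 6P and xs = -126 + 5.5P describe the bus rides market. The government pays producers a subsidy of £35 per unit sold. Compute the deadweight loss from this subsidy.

Deadweight loss = 40425/23

Pre-subsidy: 637 - 6P = -126 + 5.5P gives P* = 1526/23, x* = 5495/23.
With the subsidy, sellers receive Ps = Pb + 35 for each unit, where Pb is the price buyers pay.
Supply in terms of Pb becomes xs = -126 + 5.5(Pb + 35) = 66.5 + 5.5Pb. Setting this equal to demand: 637 - 6Pb = 66.5 + 5.5Pb, so Pb = 1141/23.
Sellers receive Ps = 1141/23 + 35 = 1946/23; x' = 637 − 6·(1141/23) = 7805/23.
The subsidy expands output by 7805/23 − 5495/23 = 2310/23 past the efficient level; on those units the gap between marginal cost and willingness to pay runs from 0 up to 35.
DWL = ½ × 35 × 2310/23 = 40425/23.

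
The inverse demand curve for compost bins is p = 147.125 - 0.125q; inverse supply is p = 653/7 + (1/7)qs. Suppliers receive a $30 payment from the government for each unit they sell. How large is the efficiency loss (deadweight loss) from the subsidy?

Deadweight loss = $1680

Pre-subsidy: 147.125 - 0.125q = 653/7 + (1/7)q gives q* = 201 and p* = 122.
With the subsidy, sellers receive ps = pb + 30 for each unit, where pb is the price buyers pay.
On the curves, pb = 147.125 - 0.125q and ps = 653/7 + (1/7)q; the wedge ps − pb = 30 gives 653/7 + (1/7)q − (147.125 - 0.125q) = 30, so q' = 313.
Then pb = 147.125 − 0.125·313 = 108 and ps = 653/7 + (1/7)·313 = 138.
The subsidy expands output by 313 − 201 = 112 past the efficient level; on those units the gap between marginal cost and willingness to pay runs from 0 up to 30.
DWL = ½ × 30 × 112 = 1680.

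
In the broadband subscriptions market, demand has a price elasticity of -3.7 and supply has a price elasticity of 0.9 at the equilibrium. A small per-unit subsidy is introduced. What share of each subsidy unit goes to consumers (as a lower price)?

For a small subsidy around the equilibrium, the benefit split depends on the relative slopes, which at a point are proportional to the elasticities.
Buyer share = εs/(εs + |εd|) = 0.9/(0.9 + 3.7) = 9/46; seller share = |εd|/(εs + |εd|) = 37/46.

Consumer share = 9/46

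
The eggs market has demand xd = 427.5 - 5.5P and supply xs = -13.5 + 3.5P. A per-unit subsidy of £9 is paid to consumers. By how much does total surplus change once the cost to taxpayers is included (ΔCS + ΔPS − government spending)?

Pre-subsidy: 427.5 - 5.5P = -13.5 + 3.5P gives P* = 49, x* = 158.
With the rebate, buyers effectively pay Pb = Ps − 9, where Ps is the price sellers receive.
Demand in terms of Ps becomes xd = 427.5 − 5.5(Ps − 9) = 477 - 5.5Ps. Setting this equal to supply: 477 - 5.5Ps = -13.5 + 3.5Ps, so Ps = 54.5.
Buyers pay Pb = 54.5 − 9 = 45.5; x' = -13.5 + 3.5·54.5 = 177.25.
ΔCS = ½(158 + 177.25)(49 − 45.5) = 586.6875; ΔPS = ½(158 + 177.25)(54.5 − 49) = 921.9375.
Government spending = 9 × 177.25 = 1595.25.
Net change = 586.6875 + 921.9375 − 1595.25 = -86.625. The loss equals the DWL triangle ½·9·19.25.

Net change in total surplus = -£86.625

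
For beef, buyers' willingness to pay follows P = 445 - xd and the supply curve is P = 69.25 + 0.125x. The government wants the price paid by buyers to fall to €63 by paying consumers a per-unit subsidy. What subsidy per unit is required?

At a buyer price of 63, quantity demanded is 445 − 1·63 = 382.
Sellers supply 382 only when they receive Ps = 69.25 + 0.125·382 = 117.
s = Ps − Pb = 117 − 63 = 54.

Required subsidy s = €54 per unit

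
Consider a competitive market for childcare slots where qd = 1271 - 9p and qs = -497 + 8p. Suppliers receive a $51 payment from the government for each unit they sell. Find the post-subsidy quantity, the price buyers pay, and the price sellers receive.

q' = 551; buyers pay $80; sellers receive $131

Pre-subsidy: 1271 - 9p = -497 + 8p gives p* = 104, q* = 335.
With the subsidy, sellers receive ps = pb + 51 for each unit, where pb is the price buyers pay.
Supply in terms of pb becomes qs = -497 + 8(pb + 51) = -89 + 8pb. Setting this equal to demand: 1271 - 9pb = -89 + 8pb, so pb = 80.
Sellers receive ps = 80 + 51 = 131; q' = 1271 − 9·80 = 551.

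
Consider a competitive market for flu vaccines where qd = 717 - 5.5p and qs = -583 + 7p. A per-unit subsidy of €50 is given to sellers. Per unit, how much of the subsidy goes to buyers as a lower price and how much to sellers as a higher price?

Buyers gain €28 per unit; sellers gain €22 per unit

Pre-subsidy: 717 - 5.5p = -583 + 7p gives p* = 104, q* = 145.
With the subsidy, sellers receive ps = pb + 50 for each unit, where pb is the price buyers pay.
Supply in terms of pb becomes qs = -583 + 7(pb + 50) = -233 + 7pb. Setting this equal to demand: 717 - 5.5pb = -233 + 7pb, so pb = 76.
Sellers receive ps = 76 + 50 = 126; q' = 717 − 5.5·76 = 299.
Buyers' price falls by p* − pb = 104 − 76 = 28; sellers' price rises by ps − p* = 126 − 104 = 22.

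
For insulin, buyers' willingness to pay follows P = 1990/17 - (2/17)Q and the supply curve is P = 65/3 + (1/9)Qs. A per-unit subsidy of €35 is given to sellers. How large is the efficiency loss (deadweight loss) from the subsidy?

Deadweight loss = €2677.5

Pre-subsidy: 1990/17 - (2/17)Q = 65/3 + (1/9)Q gives Q* = 417 and P* = 68.
With the subsidy, sellers receive Ps = Pb + 35 for each unit, where Pb is the price buyers pay.
On the curves, Pb = 1990/17 - (2/17)Q and Ps = 65/3 + (1/9)Q; the wedge Ps − Pb = 35 gives 65/3 + (1/9)Q − (1990/17 - (2/17)Q) = 35, so Q' = 570.
Then Pb = 1990/17 − (2/17)·570 = 50 and Ps = 65/3 + (1/9)·570 = 85.
The subsidy expands output by 570 − 417 = 153 past the efficient level; on those units the gap between marginal cost and willingness to pay runs from 0 up to 35.
DWL = ½ × 35 × 153 = 2677.5.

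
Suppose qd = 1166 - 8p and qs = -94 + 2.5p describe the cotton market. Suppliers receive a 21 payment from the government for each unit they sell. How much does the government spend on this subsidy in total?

Pre-subsidy: 1166 - 8p = -94 + 2.5p gives p* = 120, q* = 206.
With the subsidy, sellers receive ps = pb + 21 for each unit, where pb is the price buyers pay.
Supply in terms of pb becomes qs = -94 + 2.5(pb + 21) = -41.5 + 2.5pb. Setting this equal to demand: 1166 - 8pb = -41.5 + 2.5pb, so pb = 115.
Sellers receive ps = 115 + 21 = 136; q' = 1166 − 8·115 = 246.
Government outlay = subsidy × quantity = 21 × 246 = 5166.

Government cost = 5166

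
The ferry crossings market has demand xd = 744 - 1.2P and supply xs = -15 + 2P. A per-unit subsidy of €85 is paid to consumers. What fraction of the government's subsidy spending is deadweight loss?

Pre-subsidy: 744 - 1.2P = -15 + 2P gives P* = 237.1875, x* = 459.375.
With the rebate, buyers effectively pay Pb = Ps − 85, where Ps is the price sellers receive.
Demand in terms of Ps becomes xd = 744 − 1.2(Ps − 85) = 846 - 1.2Ps. Setting this equal to supply: 846 - 1.2Ps = -15 + 2Ps, so Ps = 269.0625.
Buyers pay Pb = 269.0625 − 85 = 184.0625; x' = -15 + 2·269.0625 = 523.125.
ΔCS = ½(459.375 + 523.125)(237.1875 − 184.0625) = 26097.65625; ΔPS = ½(459.375 + 523.125)(269.0625 − 237.1875) = 15658.59375.
Government spending = 85 × 523.125 = 44465.625.
DWL = ½ × 85 × (523.125 − 459.375) = 2709.375; fraction = 2709.375 / 44465.625 = 17/279.

DWL / government spending = 17/279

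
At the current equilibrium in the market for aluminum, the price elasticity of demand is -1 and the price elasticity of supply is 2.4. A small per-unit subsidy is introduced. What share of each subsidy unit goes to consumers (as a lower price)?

Consumer share = 12/17

For a small subsidy around the equilibrium, the benefit split depends on the relative slopes, which at a point are proportional to the elasticities.
Buyer share = εs/(εs + |εd|) = 2.4/(2.4 + 1) = 12/17; seller share = |εd|/(εs + |εd|) = 5/17.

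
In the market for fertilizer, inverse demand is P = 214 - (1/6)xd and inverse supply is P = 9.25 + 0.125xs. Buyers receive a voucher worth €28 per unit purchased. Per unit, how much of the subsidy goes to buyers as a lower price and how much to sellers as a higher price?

Pre-subsidy: 214 - (1/6)x = 9.25 + 0.125x gives x* = 702 and P* = 97.
With the rebate, buyers effectively pay Pb = Ps − 28, where Ps is the price sellers receive.
On the curves, Pb = 214 - (1/6)x and Ps = 9.25 + 0.125x; the wedge Ps − Pb = 28 gives 9.25 + 0.125x − (214 - (1/6)x) = 28, so x' = 798.
Then Pb = 214 − (1/6)·798 = 81 and Ps = 9.25 + 0.125·798 = 109.
Buyers' price falls by P* − Pb = 97 − 81 = 16; sellers' price rises by Ps − P* = 109 − 97 = 12.

Buyers gain €16 per unit; sellers gain €12 per unit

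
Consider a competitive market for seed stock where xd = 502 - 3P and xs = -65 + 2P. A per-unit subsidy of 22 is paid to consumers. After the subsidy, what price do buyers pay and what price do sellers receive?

Buyers pay 104.6; sellers receive 126.6

Pre-subsidy: 502 - 3P = -65 + 2P gives P* = 113.4, x* = 161.8.
With the rebate, buyers effectively pay Pb = Ps − 22, where Ps is the price sellers receive.
Demand in terms of Ps becomes xd = 502 − 3(Ps − 22) = 568 - 3Ps. Setting this equal to supply: 568 - 3Ps = -65 + 2Ps, so Ps = 126.6.
Buyers pay Pb = 126.6 − 22 = 104.6; x' = -65 + 2·126.6 = 188.2.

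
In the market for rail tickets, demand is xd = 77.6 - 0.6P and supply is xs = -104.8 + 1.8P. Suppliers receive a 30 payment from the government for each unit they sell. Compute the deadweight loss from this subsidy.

Deadweight loss = 202.5

Pre-subsidy: 77.6 - 0.6P = -104.8 + 1.8P gives P* = 76, x* = 32.
With the subsidy, sellers receive Ps = Pb + 30 for each unit, where Pb is the price buyers pay.
Supply in terms of Pb becomes xs = -104.8 + 1.8(Pb + 30) = -50.8 + 1.8Pb. Setting this equal to demand: 77.6 - 0.6Pb = -50.8 + 1.8Pb, so Pb = 53.5.
Sellers receive Ps = 53.5 + 30 = 83.5; x' = 77.6 − 0.6·53.5 = 45.5.
The subsidy expands output by 45.5 − 32 = 13.5 past the efficient level; on those units the gap between marginal cost and willingness to pay runs from 0 up to 30.
DWL = ½ × 30 × 13.5 = 202.5.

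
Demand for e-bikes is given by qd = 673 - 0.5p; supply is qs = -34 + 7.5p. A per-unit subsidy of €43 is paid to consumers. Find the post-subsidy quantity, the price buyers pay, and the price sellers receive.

Pre-subsidy: 673 - 0.5p = -34 + 7.5p gives p* = 88.375, q* = 628.8125.
With the rebate, buyers effectively pay pb = ps − 43, where ps is the price sellers receive.
Demand in terms of ps becomes qd = 673 − 0.5(ps − 43) = 694.5 - 0.5ps. Setting this equal to supply: 694.5 - 0.5ps = -34 + 7.5ps, so ps = 91.0625.
Buyers pay pb = 91.0625 − 43 = 48.0625; q' = -34 + 7.5·91.0625 = 648.96875.

q' = 648.96875; buyers pay €48.0625; sellers receive €91.0625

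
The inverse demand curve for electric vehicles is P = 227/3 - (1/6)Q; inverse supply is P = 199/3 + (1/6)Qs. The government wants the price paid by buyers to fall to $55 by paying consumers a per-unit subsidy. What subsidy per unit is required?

At a buyer price of 55, quantity demanded is 454 − 6·55 = 124.
Sellers supply 124 only when they receive Ps = 199/3 + (1/6)·124 = 87.
s = Ps − Pb = 87 − 55 = 32.

Required subsidy s = $32 per unit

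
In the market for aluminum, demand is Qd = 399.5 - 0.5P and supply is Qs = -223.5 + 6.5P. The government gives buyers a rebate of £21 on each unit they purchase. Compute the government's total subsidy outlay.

Government cost = £7659.75

Pre-subsidy: 399.5 - 0.5P = -223.5 + 6.5P gives P* = 89, Q* = 355.
With the rebate, buyers effectively pay Pb = Ps − 21, where Ps is the price sellers receive.
Demand in terms of Ps becomes Qd = 399.5 − 0.5(Ps − 21) = 410 - 0.5Ps. Setting this equal to supply: 410 - 0.5Ps = -223.5 + 6.5Ps, so Ps = 90.5.
Buyers pay Pb = 90.5 − 21 = 69.5; Q' = -223.5 + 6.5·90.5 = 364.75.
Government outlay = subsidy × quantity = 21 × 364.75 = 7659.75.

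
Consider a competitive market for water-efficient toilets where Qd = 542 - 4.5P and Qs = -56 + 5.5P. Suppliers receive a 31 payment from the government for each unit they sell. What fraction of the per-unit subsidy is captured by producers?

Producer share = 0.45

Pre-subsidy: 542 - 4.5P = -56 + 5.5P gives P* = 59.8, Q* = 272.9.
With the subsidy, sellers receive Ps = Pb + 31 for each unit, where Pb is the price buyers pay.
Supply in terms of Pb becomes Qs = -56 + 5.5(Pb + 31) = 114.5 + 5.5Pb. Setting this equal to demand: 542 - 4.5Pb = 114.5 + 5.5Pb, so Pb = 42.75.
Sellers receive Ps = 42.75 + 31 = 73.75; Q' = 542 − 4.5·42.75 = 349.625.
Buyers' price falls by P* − Pb = 59.8 − 42.75 = 17.05; sellers' price rises by Ps − P* = 73.75 − 59.8 = 13.95.
So producers capture 13.95/31 = 0.45 of each unit of subsidy.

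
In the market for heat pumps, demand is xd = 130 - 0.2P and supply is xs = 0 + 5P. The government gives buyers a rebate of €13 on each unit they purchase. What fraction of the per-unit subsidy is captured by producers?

Producer share = 1/26

Pre-subsidy: 130 - 0.2P = 0 + 5P gives P* = 25, x* = 125.
With the rebate, buyers effectively pay Pb = Ps − 13, where Ps is the price sellers receive.
Demand in terms of Ps becomes xd = 130 − 0.2(Ps − 13) = 132.6 - 0.2Ps. Setting this equal to supply: 132.6 - 0.2Ps = 0 + 5Ps, so Ps = 25.5.
Buyers pay Pb = 25.5 − 13 = 12.5; x' = 0 + 5·25.5 = 127.5.
Buyers' price falls by P* − Pb = 25 − 12.5 = 12.5; sellers' price rises by Ps − P* = 25.5 − 25 = 0.5.
So producers capture 0.5/13 = 1/26 of each unit of subsidy.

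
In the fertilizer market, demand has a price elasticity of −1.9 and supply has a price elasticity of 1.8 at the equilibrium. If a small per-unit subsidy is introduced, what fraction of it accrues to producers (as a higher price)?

Producer share = 19/37

For a small subsidy around the equilibrium, the benefit split depends on the relative slopes, which at a point are proportional to the elasticities.
Buyer share = εs/(εs + |εd|) = 1.8/(1.8 + 1.9) = 18/37; seller share = |εd|/(εs + |εd|) = 19/37.
So producers capture 19/37 of the subsidy.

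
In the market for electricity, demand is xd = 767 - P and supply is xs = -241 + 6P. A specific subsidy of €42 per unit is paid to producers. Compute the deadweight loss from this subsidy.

Deadweight loss = €756

Pre-subsidy: 767 - P = -241 + 6P gives P* = 144, x* = 623.
With the subsidy, sellers receive Ps = Pb + 42 for each unit, where Pb is the price buyers pay.
Supply in terms of Pb becomes xs = -241 + 6(Pb + 42) = 11 + 6Pb. Setting this equal to demand: 767 - Pb = 11 + 6Pb, so Pb = 108.
Sellers receive Ps = 108 + 42 = 150; x' = 767 − 1·108 = 659.
The subsidy expands output by 659 − 623 = 36 past the efficient level; on those units the gap between marginal cost and willingness to pay runs from 0 up to 42.
DWL = ½ × 42 × 36 = 756.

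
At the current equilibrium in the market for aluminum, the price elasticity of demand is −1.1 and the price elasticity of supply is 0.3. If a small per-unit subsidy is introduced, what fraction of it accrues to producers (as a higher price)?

Producer share = 11/14

For a small subsidy around the equilibrium, the benefit split depends on the relative slopes, which at a point are proportional to the elasticities.
Buyer share = εs/(εs + |εd|) = 0.3/(0.3 + 1.1) = 3/14; seller share = |εd|/(εs + |εd|) = 11/14.
So producers capture 11/14 of the subsidy.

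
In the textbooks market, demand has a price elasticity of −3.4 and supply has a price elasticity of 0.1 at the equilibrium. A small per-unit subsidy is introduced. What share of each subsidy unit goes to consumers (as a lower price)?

Consumer share = 1/35

For a small subsidy around the equilibrium, the benefit split depends on the relative slopes, which at a point are proportional to the elasticities.
Buyer share = εs/(εs + |εd|) = 0.1/(0.1 + 3.4) = 1/35; seller share = |εd|/(εs + |εd|) = 34/35.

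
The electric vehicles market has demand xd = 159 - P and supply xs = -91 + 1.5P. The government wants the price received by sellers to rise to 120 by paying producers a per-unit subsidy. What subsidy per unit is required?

Required subsidy s = 50 per unit

At a seller price of 120, quantity supplied is -91 + 1.5·120 = 89.
Buyers absorb 89 only when they pay Pb with 159 − 1·Pb = 89, i.e. Pb = 70.
s = Ps − Pb = 120 − 70 = 50.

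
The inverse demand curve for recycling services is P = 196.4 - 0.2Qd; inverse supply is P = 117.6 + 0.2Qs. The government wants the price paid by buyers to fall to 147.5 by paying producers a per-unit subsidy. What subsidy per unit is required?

At a buyer price of 147.5, quantity demanded is 982 − 5·147.5 = 244.5.
Sellers supply 244.5 only when they receive Ps = 117.6 + 0.2·244.5 = 166.5.
s = Ps − Pb = 166.5 − 147.5 = 19.

Required subsidy s = 19 per unit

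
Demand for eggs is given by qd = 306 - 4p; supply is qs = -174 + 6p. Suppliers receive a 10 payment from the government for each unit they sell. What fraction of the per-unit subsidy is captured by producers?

Producer share = 0.4

Pre-subsidy: 306 - 4p = -174 + 6p gives p* = 48, q* = 114.
With the subsidy, sellers receive ps = pb + 10 for each unit, where pb is the price buyers pay.
Supply in terms of pb becomes qs = -174 + 6(pb + 10) = -114 + 6pb. Setting this equal to demand: 306 - 4pb = -114 + 6pb, so pb = 42.
Sellers receive ps = 42 + 10 = 52; q' = 306 − 4·42 = 138.
Buyers' price falls by p* − pb = 48 − 42 = 6; sellers' price rises by ps − p* = 52 − 48 = 4.
So producers capture 4/10 = 0.4 of each unit of subsidy.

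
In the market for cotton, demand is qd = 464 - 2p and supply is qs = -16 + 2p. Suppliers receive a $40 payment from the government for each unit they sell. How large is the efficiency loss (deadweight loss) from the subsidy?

Pre-subsidy: 464 - 2p = -16 + 2p gives p* = 120, q* = 224.
With the subsidy, sellers receive ps = pb + 40 for each unit, where pb is the price buyers pay.
Supply in terms of pb becomes qs = -16 + 2(pb + 40) = 64 + 2pb. Setting this equal to demand: 464 - 2pb = 64 + 2pb, so pb = 100.
Sellers receive ps = 100 + 40 = 140; q' = 464 − 2·100 = 264.
The subsidy expands output by 264 − 224 = 40 past the efficient level; on those units the gap between marginal cost and willingness to pay runs from 0 up to 40.
DWL = ½ × 40 × 40 = 800.

Deadweight loss = $800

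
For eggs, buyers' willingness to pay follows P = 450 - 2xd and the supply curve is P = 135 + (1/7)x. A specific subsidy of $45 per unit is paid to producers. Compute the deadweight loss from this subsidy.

Deadweight loss = $472.5

Pre-subsidy: 450 - 2x = 135 + (1/7)x gives x* = 147 and P* = 156.
With the subsidy, sellers receive Ps = Pb + 45 for each unit, where Pb is the price buyers pay.
On the curves, Pb = 450 - 2x and Ps = 135 + (1/7)x; the wedge Ps − Pb = 45 gives 135 + (1/7)x − (450 - 2x) = 45, so x' = 168.
Then Pb = 450 − 2·168 = 114 and Ps = 135 + (1/7)·168 = 159.
The subsidy expands output by 168 − 147 = 21 past the efficient level; on those units the gap between marginal cost and willingness to pay runs from 0 up to 45.
DWL = ½ × 45 × 21 = 472.5.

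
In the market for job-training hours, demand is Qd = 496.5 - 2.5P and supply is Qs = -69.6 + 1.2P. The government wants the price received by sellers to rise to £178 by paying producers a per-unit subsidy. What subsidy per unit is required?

Required subsidy s = £37 per unit

At a seller price of 178, quantity supplied is -69.6 + 1.2·178 = 144.
Buyers absorb 144 only when they pay Pb with 496.5 − 2.5·Pb = 144, i.e. Pb = 141.
s = Ps − Pb = 178 − 141 = 37.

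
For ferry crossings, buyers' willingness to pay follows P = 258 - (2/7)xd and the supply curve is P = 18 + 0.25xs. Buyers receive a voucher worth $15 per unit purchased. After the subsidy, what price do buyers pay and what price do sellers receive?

Buyers pay $122; sellers receive $137

Pre-subsidy: 258 - (2/7)x = 18 + 0.25x gives x* = 448 and P* = 130.
With the rebate, buyers effectively pay Pb = Ps − 15, where Ps is the price sellers receive.
On the curves, Pb = 258 - (2/7)x and Ps = 18 + 0.25x; the wedge Ps − Pb = 15 gives 18 + 0.25x − (258 - (2/7)x) = 15, so x' = 476.
Then Pb = 258 − (2/7)·476 = 122 and Ps = 18 + 0.25·476 = 137.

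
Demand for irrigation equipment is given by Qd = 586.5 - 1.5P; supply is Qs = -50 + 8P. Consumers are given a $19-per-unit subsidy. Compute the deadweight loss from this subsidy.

Pre-subsidy: 586.5 - 1.5P = -50 + 8P gives P* = 67, Q* = 486.
With the rebate, buyers effectively pay Pb = Ps − 19, where Ps is the price sellers receive.
Demand in terms of Ps becomes Qd = 586.5 − 1.5(Ps − 19) = 615 - 1.5Ps. Setting this equal to supply: 615 - 1.5Ps = -50 + 8Ps, so Ps = 70.
Buyers pay Pb = 70 − 19 = 51; Q' = -50 + 8·70 = 510.
The subsidy expands output by 510 − 486 = 24 past the efficient level; on those units the gap between marginal cost and willingness to pay runs from 0 up to 19.
DWL = ½ × 19 × 24 = 228.

Deadweight loss = $228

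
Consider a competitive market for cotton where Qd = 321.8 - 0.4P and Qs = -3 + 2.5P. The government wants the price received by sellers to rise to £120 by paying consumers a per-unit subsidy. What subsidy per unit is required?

At a seller price of 120, quantity supplied is -3 + 2.5·120 = 297.
Buyers absorb 297 only when they pay Pb with 321.8 − 0.4·Pb = 297, i.e. Pb = 62.
s = Ps − Pb = 120 − 62 = 58.

Required subsidy s = £58 per unit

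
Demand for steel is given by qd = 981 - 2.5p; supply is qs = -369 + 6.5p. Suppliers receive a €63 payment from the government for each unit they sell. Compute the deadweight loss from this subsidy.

Pre-subsidy: 981 - 2.5p = -369 + 6.5p gives p* = 150, q* = 606.
With the subsidy, sellers receive ps = pb + 63 for each unit, where pb is the price buyers pay.
Supply in terms of pb becomes qs = -369 + 6.5(pb + 63) = 40.5 + 6.5pb. Setting this equal to demand: 981 - 2.5pb = 40.5 + 6.5pb, so pb = 104.5.
Sellers receive ps = 104.5 + 63 = 167.5; q' = 981 − 2.5·104.5 = 719.75.
The subsidy expands output by 719.75 − 606 = 113.75 past the efficient level; on those units the gap between marginal cost and willingness to pay runs from 0 up to 63.
DWL = ½ × 63 × 113.75 = 3583.125.

Deadweight loss = €3583.125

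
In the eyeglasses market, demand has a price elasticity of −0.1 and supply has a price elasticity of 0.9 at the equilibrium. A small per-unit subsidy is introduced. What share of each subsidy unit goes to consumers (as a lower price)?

For a small subsidy around the equilibrium, the benefit split depends on the relative slopes, which at a point are proportional to the elasticities.
Buyer share = εs/(εs + |εd|) = 0.9/(0.9 + 0.1) = 0.9; seller share = |εd|/(εs + |εd|) = 0.1.

Consumer share = 0.9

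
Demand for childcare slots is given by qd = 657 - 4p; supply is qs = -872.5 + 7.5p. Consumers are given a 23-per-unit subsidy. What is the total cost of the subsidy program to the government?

Pre-subsidy: 657 - 4p = -872.5 + 7.5p gives p* = 133, q* = 125.
With the rebate, buyers effectively pay pb = ps − 23, where ps is the price sellers receive.
Demand in terms of ps becomes qd = 657 − 4(ps − 23) = 749 - 4ps. Setting this equal to supply: 749 - 4ps = -872.5 + 7.5ps, so ps = 141.
Buyers pay pb = 141 − 23 = 118; q' = -872.5 + 7.5·141 = 185.
Government outlay = subsidy × quantity = 23 × 185 = 4255.

Government cost = 4255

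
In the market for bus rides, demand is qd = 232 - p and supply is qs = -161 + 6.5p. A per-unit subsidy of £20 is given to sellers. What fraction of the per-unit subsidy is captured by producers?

Producer share = 2/15

Pre-subsidy: 232 - p = -161 + 6.5p gives p* = 52.4, q* = 179.6.
With the subsidy, sellers receive ps = pb + 20 for each unit, where pb is the price buyers pay.
Supply in terms of pb becomes qs = -161 + 6.5(pb + 20) = -31 + 6.5pb. Setting this equal to demand: 232 - pb = -31 + 6.5pb, so pb = 526/15.
Sellers receive ps = 526/15 + 20 = 826/15; q' = 232 − 1·(526/15) = 2954/15.
Buyers' price falls by p* − pb = 52.4 − 526/15 = 52/3; sellers' price rises by ps − p* = 826/15 − 52.4 = 8/3.
So producers capture (8/3)/20 = 2/15 of each unit of subsidy.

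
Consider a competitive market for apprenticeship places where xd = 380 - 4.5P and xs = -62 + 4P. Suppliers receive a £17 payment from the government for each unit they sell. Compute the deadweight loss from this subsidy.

Pre-subsidy: 380 - 4.5P = -62 + 4P gives P* = 52, x* = 146.
With the subsidy, sellers receive Ps = Pb + 17 for each unit, where Pb is the price buyers pay.
Supply in terms of Pb becomes xs = -62 + 4(Pb + 17) = 6 + 4Pb. Setting this equal to demand: 380 - 4.5Pb = 6 + 4Pb, so Pb = 44.
Sellers receive Ps = 44 + 17 = 61; x' = 380 − 4.5·44 = 182.
The subsidy expands output by 182 − 146 = 36 past the efficient level; on those units the gap between marginal cost and willingness to pay runs from 0 up to 17.
DWL = ½ × 17 × 36 = 306.

Deadweight loss = £306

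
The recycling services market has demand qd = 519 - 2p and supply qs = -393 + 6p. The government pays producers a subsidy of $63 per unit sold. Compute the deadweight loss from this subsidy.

Deadweight loss = $2976.75

Pre-subsidy: 519 - 2p = -393 + 6p gives p* = 114, q* = 291.
With the subsidy, sellers receive ps = pb + 63 for each unit, where pb is the price buyers pay.
Supply in terms of pb becomes qs = -393 + 6(pb + 63) = -15 + 6pb. Setting this equal to demand: 519 - 2pb = -15 + 6pb, so pb = 66.75.
Sellers receive ps = 66.75 + 63 = 129.75; q' = 519 − 2·66.75 = 385.5.
The subsidy expands output by 385.5 − 291 = 94.5 past the efficient level; on those units the gap between marginal cost and willingness to pay runs from 0 up to 63.
DWL = ½ × 63 × 94.5 = 2976.75.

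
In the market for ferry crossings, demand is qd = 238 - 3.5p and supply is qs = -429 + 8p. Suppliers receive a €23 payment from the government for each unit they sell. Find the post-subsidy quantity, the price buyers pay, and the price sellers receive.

Pre-subsidy: 238 - 3.5p = -429 + 8p gives p* = 58, q* = 35.
With the subsidy, sellers receive ps = pb + 23 for each unit, where pb is the price buyers pay.
Supply in terms of pb becomes qs = -429 + 8(pb + 23) = -245 + 8pb. Setting this equal to demand: 238 - 3.5pb = -245 + 8pb, so pb = 42.
Sellers receive ps = 42 + 23 = 65; q' = 238 − 3.5·42 = 91.

q' = 91; buyers pay €42; sellers receive €65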